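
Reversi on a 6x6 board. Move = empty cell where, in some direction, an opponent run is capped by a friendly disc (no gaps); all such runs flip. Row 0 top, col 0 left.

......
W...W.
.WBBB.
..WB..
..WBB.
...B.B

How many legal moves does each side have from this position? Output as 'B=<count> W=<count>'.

Answer: B=7 W=6

Derivation:
-- B to move --
(0,0): no bracket -> illegal
(0,1): no bracket -> illegal
(0,3): no bracket -> illegal
(0,4): flips 1 -> legal
(0,5): flips 1 -> legal
(1,1): no bracket -> illegal
(1,2): no bracket -> illegal
(1,3): no bracket -> illegal
(1,5): no bracket -> illegal
(2,0): flips 1 -> legal
(2,5): no bracket -> illegal
(3,0): no bracket -> illegal
(3,1): flips 2 -> legal
(4,1): flips 2 -> legal
(5,1): flips 1 -> legal
(5,2): flips 2 -> legal
B mobility = 7
-- W to move --
(1,1): no bracket -> illegal
(1,2): flips 1 -> legal
(1,3): no bracket -> illegal
(1,5): flips 2 -> legal
(2,5): flips 3 -> legal
(3,1): no bracket -> illegal
(3,4): flips 2 -> legal
(3,5): no bracket -> illegal
(4,5): flips 2 -> legal
(5,2): no bracket -> illegal
(5,4): flips 1 -> legal
W mobility = 6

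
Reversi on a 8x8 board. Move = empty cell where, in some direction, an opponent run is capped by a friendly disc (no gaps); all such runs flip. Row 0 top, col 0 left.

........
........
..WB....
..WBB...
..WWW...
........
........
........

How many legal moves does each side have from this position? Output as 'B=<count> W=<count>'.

-- B to move --
(1,1): flips 1 -> legal
(1,2): no bracket -> illegal
(1,3): no bracket -> illegal
(2,1): flips 1 -> legal
(3,1): flips 1 -> legal
(3,5): no bracket -> illegal
(4,1): flips 1 -> legal
(4,5): no bracket -> illegal
(5,1): flips 1 -> legal
(5,2): flips 1 -> legal
(5,3): flips 1 -> legal
(5,4): flips 1 -> legal
(5,5): flips 1 -> legal
B mobility = 9
-- W to move --
(1,2): no bracket -> illegal
(1,3): flips 2 -> legal
(1,4): flips 1 -> legal
(2,4): flips 3 -> legal
(2,5): flips 1 -> legal
(3,5): flips 2 -> legal
(4,5): no bracket -> illegal
W mobility = 5

Answer: B=9 W=5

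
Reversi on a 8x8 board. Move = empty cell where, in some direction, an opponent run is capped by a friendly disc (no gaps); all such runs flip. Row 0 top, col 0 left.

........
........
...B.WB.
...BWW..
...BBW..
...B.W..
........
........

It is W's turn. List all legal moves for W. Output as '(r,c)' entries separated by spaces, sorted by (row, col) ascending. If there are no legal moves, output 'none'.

(1,2): flips 1 -> legal
(1,3): no bracket -> illegal
(1,4): no bracket -> illegal
(1,5): no bracket -> illegal
(1,6): no bracket -> illegal
(1,7): flips 1 -> legal
(2,2): flips 2 -> legal
(2,4): no bracket -> illegal
(2,7): flips 1 -> legal
(3,2): flips 1 -> legal
(3,6): no bracket -> illegal
(3,7): no bracket -> illegal
(4,2): flips 2 -> legal
(5,2): flips 1 -> legal
(5,4): flips 1 -> legal
(6,2): flips 2 -> legal
(6,3): no bracket -> illegal
(6,4): no bracket -> illegal

Answer: (1,2) (1,7) (2,2) (2,7) (3,2) (4,2) (5,2) (5,4) (6,2)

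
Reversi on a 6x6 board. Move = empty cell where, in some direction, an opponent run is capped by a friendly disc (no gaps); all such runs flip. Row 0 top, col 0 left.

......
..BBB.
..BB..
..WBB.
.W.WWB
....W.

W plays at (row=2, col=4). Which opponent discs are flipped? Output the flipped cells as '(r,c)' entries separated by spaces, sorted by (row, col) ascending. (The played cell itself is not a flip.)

Answer: (3,4)

Derivation:
Dir NW: opp run (1,3), next='.' -> no flip
Dir N: opp run (1,4), next='.' -> no flip
Dir NE: first cell '.' (not opp) -> no flip
Dir W: opp run (2,3) (2,2), next='.' -> no flip
Dir E: first cell '.' (not opp) -> no flip
Dir SW: opp run (3,3), next='.' -> no flip
Dir S: opp run (3,4) capped by W -> flip
Dir SE: first cell '.' (not opp) -> no flip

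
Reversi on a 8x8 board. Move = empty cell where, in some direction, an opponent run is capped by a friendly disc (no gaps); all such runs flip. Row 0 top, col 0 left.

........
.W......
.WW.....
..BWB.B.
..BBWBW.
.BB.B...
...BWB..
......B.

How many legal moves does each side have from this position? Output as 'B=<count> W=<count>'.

Answer: B=7 W=9

Derivation:
-- B to move --
(0,0): no bracket -> illegal
(0,1): no bracket -> illegal
(0,2): no bracket -> illegal
(1,0): flips 1 -> legal
(1,2): flips 1 -> legal
(1,3): no bracket -> illegal
(2,0): no bracket -> illegal
(2,3): flips 1 -> legal
(2,4): flips 1 -> legal
(3,0): no bracket -> illegal
(3,1): no bracket -> illegal
(3,5): no bracket -> illegal
(3,7): no bracket -> illegal
(4,7): flips 1 -> legal
(5,3): no bracket -> illegal
(5,5): no bracket -> illegal
(5,6): flips 1 -> legal
(5,7): no bracket -> illegal
(7,3): no bracket -> illegal
(7,4): flips 1 -> legal
(7,5): no bracket -> illegal
B mobility = 7
-- W to move --
(2,3): no bracket -> illegal
(2,4): flips 1 -> legal
(2,5): no bracket -> illegal
(2,6): flips 1 -> legal
(2,7): no bracket -> illegal
(3,1): flips 1 -> legal
(3,5): flips 1 -> legal
(3,7): no bracket -> illegal
(4,0): no bracket -> illegal
(4,1): flips 2 -> legal
(4,7): no bracket -> illegal
(5,0): no bracket -> illegal
(5,3): flips 1 -> legal
(5,5): no bracket -> illegal
(5,6): no bracket -> illegal
(6,0): flips 2 -> legal
(6,1): no bracket -> illegal
(6,2): flips 4 -> legal
(6,6): flips 1 -> legal
(6,7): no bracket -> illegal
(7,2): no bracket -> illegal
(7,3): no bracket -> illegal
(7,4): no bracket -> illegal
(7,5): no bracket -> illegal
(7,7): no bracket -> illegal
W mobility = 9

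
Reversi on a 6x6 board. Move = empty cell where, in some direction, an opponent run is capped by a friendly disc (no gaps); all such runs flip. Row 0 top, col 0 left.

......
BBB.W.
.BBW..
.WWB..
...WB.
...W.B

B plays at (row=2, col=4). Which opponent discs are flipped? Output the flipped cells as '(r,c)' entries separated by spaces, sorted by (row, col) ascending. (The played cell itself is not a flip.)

Answer: (2,3)

Derivation:
Dir NW: first cell '.' (not opp) -> no flip
Dir N: opp run (1,4), next='.' -> no flip
Dir NE: first cell '.' (not opp) -> no flip
Dir W: opp run (2,3) capped by B -> flip
Dir E: first cell '.' (not opp) -> no flip
Dir SW: first cell 'B' (not opp) -> no flip
Dir S: first cell '.' (not opp) -> no flip
Dir SE: first cell '.' (not opp) -> no flip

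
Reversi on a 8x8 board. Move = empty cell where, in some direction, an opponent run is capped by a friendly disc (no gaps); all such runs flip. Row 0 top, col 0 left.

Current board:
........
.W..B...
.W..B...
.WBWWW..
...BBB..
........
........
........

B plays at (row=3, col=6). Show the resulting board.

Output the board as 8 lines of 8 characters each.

Answer: ........
.W..B...
.W..B...
.WBBBBB.
...BBB..
........
........
........

Derivation:
Place B at (3,6); scan 8 dirs for brackets.
Dir NW: first cell '.' (not opp) -> no flip
Dir N: first cell '.' (not opp) -> no flip
Dir NE: first cell '.' (not opp) -> no flip
Dir W: opp run (3,5) (3,4) (3,3) capped by B -> flip
Dir E: first cell '.' (not opp) -> no flip
Dir SW: first cell 'B' (not opp) -> no flip
Dir S: first cell '.' (not opp) -> no flip
Dir SE: first cell '.' (not opp) -> no flip
All flips: (3,3) (3,4) (3,5)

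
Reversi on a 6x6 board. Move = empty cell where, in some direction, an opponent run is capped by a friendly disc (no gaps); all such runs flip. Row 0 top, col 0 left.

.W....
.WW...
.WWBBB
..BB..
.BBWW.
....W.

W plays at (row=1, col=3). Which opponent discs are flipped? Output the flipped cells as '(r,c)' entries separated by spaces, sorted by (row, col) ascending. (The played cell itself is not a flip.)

Answer: (2,3) (3,3)

Derivation:
Dir NW: first cell '.' (not opp) -> no flip
Dir N: first cell '.' (not opp) -> no flip
Dir NE: first cell '.' (not opp) -> no flip
Dir W: first cell 'W' (not opp) -> no flip
Dir E: first cell '.' (not opp) -> no flip
Dir SW: first cell 'W' (not opp) -> no flip
Dir S: opp run (2,3) (3,3) capped by W -> flip
Dir SE: opp run (2,4), next='.' -> no flip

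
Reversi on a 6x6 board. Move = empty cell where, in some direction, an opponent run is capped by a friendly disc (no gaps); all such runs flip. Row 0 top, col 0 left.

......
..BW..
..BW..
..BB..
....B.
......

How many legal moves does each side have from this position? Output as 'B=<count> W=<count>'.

-- B to move --
(0,2): no bracket -> illegal
(0,3): flips 2 -> legal
(0,4): flips 1 -> legal
(1,4): flips 2 -> legal
(2,4): flips 1 -> legal
(3,4): flips 1 -> legal
B mobility = 5
-- W to move --
(0,1): flips 1 -> legal
(0,2): no bracket -> illegal
(0,3): no bracket -> illegal
(1,1): flips 1 -> legal
(2,1): flips 1 -> legal
(2,4): no bracket -> illegal
(3,1): flips 1 -> legal
(3,4): no bracket -> illegal
(3,5): no bracket -> illegal
(4,1): flips 1 -> legal
(4,2): no bracket -> illegal
(4,3): flips 1 -> legal
(4,5): no bracket -> illegal
(5,3): no bracket -> illegal
(5,4): no bracket -> illegal
(5,5): no bracket -> illegal
W mobility = 6

Answer: B=5 W=6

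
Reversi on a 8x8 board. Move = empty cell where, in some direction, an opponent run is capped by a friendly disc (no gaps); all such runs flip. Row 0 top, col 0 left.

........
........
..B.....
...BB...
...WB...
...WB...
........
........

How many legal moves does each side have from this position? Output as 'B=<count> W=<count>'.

Answer: B=5 W=6

Derivation:
-- B to move --
(3,2): flips 1 -> legal
(4,2): flips 1 -> legal
(5,2): flips 2 -> legal
(6,2): flips 1 -> legal
(6,3): flips 2 -> legal
(6,4): no bracket -> illegal
B mobility = 5
-- W to move --
(1,1): no bracket -> illegal
(1,2): no bracket -> illegal
(1,3): no bracket -> illegal
(2,1): no bracket -> illegal
(2,3): flips 1 -> legal
(2,4): no bracket -> illegal
(2,5): flips 1 -> legal
(3,1): no bracket -> illegal
(3,2): no bracket -> illegal
(3,5): flips 1 -> legal
(4,2): no bracket -> illegal
(4,5): flips 1 -> legal
(5,5): flips 1 -> legal
(6,3): no bracket -> illegal
(6,4): no bracket -> illegal
(6,5): flips 1 -> legal
W mobility = 6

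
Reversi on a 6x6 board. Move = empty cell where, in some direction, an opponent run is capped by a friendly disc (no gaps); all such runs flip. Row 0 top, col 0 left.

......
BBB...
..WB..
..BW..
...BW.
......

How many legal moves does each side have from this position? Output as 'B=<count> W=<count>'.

Answer: B=4 W=7

Derivation:
-- B to move --
(1,3): no bracket -> illegal
(2,1): flips 1 -> legal
(2,4): no bracket -> illegal
(3,1): no bracket -> illegal
(3,4): flips 1 -> legal
(3,5): no bracket -> illegal
(4,2): no bracket -> illegal
(4,5): flips 1 -> legal
(5,3): no bracket -> illegal
(5,4): no bracket -> illegal
(5,5): flips 3 -> legal
B mobility = 4
-- W to move --
(0,0): flips 1 -> legal
(0,1): no bracket -> illegal
(0,2): flips 1 -> legal
(0,3): no bracket -> illegal
(1,3): flips 1 -> legal
(1,4): no bracket -> illegal
(2,0): no bracket -> illegal
(2,1): no bracket -> illegal
(2,4): flips 1 -> legal
(3,1): flips 1 -> legal
(3,4): no bracket -> illegal
(4,1): no bracket -> illegal
(4,2): flips 2 -> legal
(5,2): no bracket -> illegal
(5,3): flips 1 -> legal
(5,4): no bracket -> illegal
W mobility = 7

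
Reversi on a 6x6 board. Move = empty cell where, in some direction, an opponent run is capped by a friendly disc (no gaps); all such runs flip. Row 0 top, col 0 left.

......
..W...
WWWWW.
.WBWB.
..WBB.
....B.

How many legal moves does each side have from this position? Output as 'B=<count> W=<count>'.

-- B to move --
(0,1): flips 2 -> legal
(0,2): flips 2 -> legal
(0,3): no bracket -> illegal
(1,0): flips 1 -> legal
(1,1): flips 2 -> legal
(1,3): flips 2 -> legal
(1,4): flips 2 -> legal
(1,5): no bracket -> illegal
(2,5): no bracket -> illegal
(3,0): flips 1 -> legal
(3,5): no bracket -> illegal
(4,0): no bracket -> illegal
(4,1): flips 1 -> legal
(5,1): no bracket -> illegal
(5,2): flips 1 -> legal
(5,3): no bracket -> illegal
B mobility = 9
-- W to move --
(2,5): no bracket -> illegal
(3,5): flips 1 -> legal
(4,1): flips 1 -> legal
(4,5): flips 3 -> legal
(5,2): no bracket -> illegal
(5,3): flips 1 -> legal
(5,5): flips 1 -> legal
W mobility = 5

Answer: B=9 W=5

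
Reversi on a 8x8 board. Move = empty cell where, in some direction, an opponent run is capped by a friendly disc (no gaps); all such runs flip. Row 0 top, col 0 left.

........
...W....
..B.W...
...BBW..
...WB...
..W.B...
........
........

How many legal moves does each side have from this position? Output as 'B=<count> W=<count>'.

Answer: B=9 W=9

Derivation:
-- B to move --
(0,2): no bracket -> illegal
(0,3): no bracket -> illegal
(0,4): flips 1 -> legal
(1,2): no bracket -> illegal
(1,4): flips 1 -> legal
(1,5): flips 1 -> legal
(2,3): no bracket -> illegal
(2,5): no bracket -> illegal
(2,6): flips 1 -> legal
(3,2): flips 1 -> legal
(3,6): flips 1 -> legal
(4,1): no bracket -> illegal
(4,2): flips 1 -> legal
(4,5): no bracket -> illegal
(4,6): no bracket -> illegal
(5,1): no bracket -> illegal
(5,3): flips 1 -> legal
(6,1): flips 2 -> legal
(6,2): no bracket -> illegal
(6,3): no bracket -> illegal
B mobility = 9
-- W to move --
(1,1): no bracket -> illegal
(1,2): no bracket -> illegal
(2,1): no bracket -> illegal
(2,3): flips 1 -> legal
(2,5): flips 1 -> legal
(3,1): flips 1 -> legal
(3,2): flips 2 -> legal
(4,2): flips 1 -> legal
(4,5): flips 1 -> legal
(5,3): flips 1 -> legal
(5,5): no bracket -> illegal
(6,3): no bracket -> illegal
(6,4): flips 3 -> legal
(6,5): flips 1 -> legal
W mobility = 9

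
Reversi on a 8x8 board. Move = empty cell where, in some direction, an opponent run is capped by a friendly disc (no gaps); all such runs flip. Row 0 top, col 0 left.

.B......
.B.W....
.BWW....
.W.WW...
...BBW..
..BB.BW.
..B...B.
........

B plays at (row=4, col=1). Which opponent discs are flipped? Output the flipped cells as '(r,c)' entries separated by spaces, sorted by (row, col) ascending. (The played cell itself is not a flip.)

Answer: (3,1)

Derivation:
Dir NW: first cell '.' (not opp) -> no flip
Dir N: opp run (3,1) capped by B -> flip
Dir NE: first cell '.' (not opp) -> no flip
Dir W: first cell '.' (not opp) -> no flip
Dir E: first cell '.' (not opp) -> no flip
Dir SW: first cell '.' (not opp) -> no flip
Dir S: first cell '.' (not opp) -> no flip
Dir SE: first cell 'B' (not opp) -> no flip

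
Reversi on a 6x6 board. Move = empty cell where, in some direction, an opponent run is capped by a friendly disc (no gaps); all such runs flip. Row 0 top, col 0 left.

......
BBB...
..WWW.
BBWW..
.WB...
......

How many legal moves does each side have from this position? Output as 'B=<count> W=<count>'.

Answer: B=7 W=8

Derivation:
-- B to move --
(1,3): flips 1 -> legal
(1,4): no bracket -> illegal
(1,5): flips 2 -> legal
(2,1): no bracket -> illegal
(2,5): no bracket -> illegal
(3,4): flips 3 -> legal
(3,5): no bracket -> illegal
(4,0): flips 1 -> legal
(4,3): no bracket -> illegal
(4,4): flips 2 -> legal
(5,0): no bracket -> illegal
(5,1): flips 1 -> legal
(5,2): flips 1 -> legal
B mobility = 7
-- W to move --
(0,0): flips 1 -> legal
(0,1): flips 1 -> legal
(0,2): flips 1 -> legal
(0,3): no bracket -> illegal
(1,3): no bracket -> illegal
(2,0): no bracket -> illegal
(2,1): flips 1 -> legal
(4,0): flips 1 -> legal
(4,3): flips 1 -> legal
(5,1): flips 1 -> legal
(5,2): flips 1 -> legal
(5,3): no bracket -> illegal
W mobility = 8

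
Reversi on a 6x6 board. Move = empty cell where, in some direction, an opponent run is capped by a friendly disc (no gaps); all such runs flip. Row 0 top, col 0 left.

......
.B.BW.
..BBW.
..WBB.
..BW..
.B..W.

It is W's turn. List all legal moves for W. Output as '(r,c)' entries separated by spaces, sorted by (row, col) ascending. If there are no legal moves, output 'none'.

(0,0): no bracket -> illegal
(0,1): no bracket -> illegal
(0,2): flips 1 -> legal
(0,3): flips 3 -> legal
(0,4): no bracket -> illegal
(1,0): no bracket -> illegal
(1,2): flips 2 -> legal
(2,0): no bracket -> illegal
(2,1): flips 2 -> legal
(2,5): flips 1 -> legal
(3,1): no bracket -> illegal
(3,5): flips 2 -> legal
(4,0): no bracket -> illegal
(4,1): flips 1 -> legal
(4,4): flips 1 -> legal
(4,5): no bracket -> illegal
(5,0): no bracket -> illegal
(5,2): flips 1 -> legal
(5,3): no bracket -> illegal

Answer: (0,2) (0,3) (1,2) (2,1) (2,5) (3,5) (4,1) (4,4) (5,2)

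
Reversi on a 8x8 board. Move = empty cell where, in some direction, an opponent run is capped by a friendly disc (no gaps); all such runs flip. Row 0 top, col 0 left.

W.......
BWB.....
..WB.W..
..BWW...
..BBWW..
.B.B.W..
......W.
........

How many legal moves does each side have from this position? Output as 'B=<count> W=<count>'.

Answer: B=6 W=11

Derivation:
-- B to move --
(0,1): no bracket -> illegal
(0,2): no bracket -> illegal
(1,3): no bracket -> illegal
(1,4): no bracket -> illegal
(1,5): no bracket -> illegal
(1,6): flips 2 -> legal
(2,0): no bracket -> illegal
(2,1): flips 1 -> legal
(2,4): flips 1 -> legal
(2,6): no bracket -> illegal
(3,1): no bracket -> illegal
(3,5): flips 3 -> legal
(3,6): no bracket -> illegal
(4,6): flips 2 -> legal
(5,4): no bracket -> illegal
(5,6): flips 2 -> legal
(5,7): no bracket -> illegal
(6,4): no bracket -> illegal
(6,5): no bracket -> illegal
(6,7): no bracket -> illegal
(7,5): no bracket -> illegal
(7,6): no bracket -> illegal
(7,7): no bracket -> illegal
B mobility = 6
-- W to move --
(0,1): flips 2 -> legal
(0,2): flips 1 -> legal
(0,3): no bracket -> illegal
(1,3): flips 2 -> legal
(1,4): no bracket -> illegal
(2,0): flips 1 -> legal
(2,1): no bracket -> illegal
(2,4): flips 1 -> legal
(3,1): flips 1 -> legal
(4,0): no bracket -> illegal
(4,1): flips 2 -> legal
(5,0): no bracket -> illegal
(5,2): flips 3 -> legal
(5,4): no bracket -> illegal
(6,0): flips 2 -> legal
(6,1): no bracket -> illegal
(6,2): flips 1 -> legal
(6,3): flips 2 -> legal
(6,4): no bracket -> illegal
W mobility = 11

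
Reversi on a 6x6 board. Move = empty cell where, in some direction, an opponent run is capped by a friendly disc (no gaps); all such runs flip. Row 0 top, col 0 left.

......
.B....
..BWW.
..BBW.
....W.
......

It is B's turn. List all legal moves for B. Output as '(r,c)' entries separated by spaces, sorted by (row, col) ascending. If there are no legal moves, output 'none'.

(1,2): no bracket -> illegal
(1,3): flips 1 -> legal
(1,4): flips 1 -> legal
(1,5): flips 1 -> legal
(2,5): flips 2 -> legal
(3,5): flips 1 -> legal
(4,3): no bracket -> illegal
(4,5): no bracket -> illegal
(5,3): no bracket -> illegal
(5,4): no bracket -> illegal
(5,5): flips 1 -> legal

Answer: (1,3) (1,4) (1,5) (2,5) (3,5) (5,5)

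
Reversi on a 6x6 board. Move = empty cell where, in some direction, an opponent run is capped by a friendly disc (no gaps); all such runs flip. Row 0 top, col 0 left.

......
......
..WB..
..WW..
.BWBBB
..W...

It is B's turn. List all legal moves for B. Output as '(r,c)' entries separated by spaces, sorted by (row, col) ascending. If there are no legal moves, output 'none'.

Answer: (1,1) (2,1)

Derivation:
(1,1): flips 2 -> legal
(1,2): no bracket -> illegal
(1,3): no bracket -> illegal
(2,1): flips 2 -> legal
(2,4): no bracket -> illegal
(3,1): no bracket -> illegal
(3,4): no bracket -> illegal
(5,1): no bracket -> illegal
(5,3): no bracket -> illegal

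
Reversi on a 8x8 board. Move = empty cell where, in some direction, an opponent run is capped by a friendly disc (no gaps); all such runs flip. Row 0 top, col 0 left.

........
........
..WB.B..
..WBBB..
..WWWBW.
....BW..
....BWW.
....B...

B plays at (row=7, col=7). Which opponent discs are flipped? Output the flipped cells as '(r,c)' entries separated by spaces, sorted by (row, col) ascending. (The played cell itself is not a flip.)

Dir NW: opp run (6,6) (5,5) (4,4) capped by B -> flip
Dir N: first cell '.' (not opp) -> no flip
Dir NE: edge -> no flip
Dir W: first cell '.' (not opp) -> no flip
Dir E: edge -> no flip
Dir SW: edge -> no flip
Dir S: edge -> no flip
Dir SE: edge -> no flip

Answer: (4,4) (5,5) (6,6)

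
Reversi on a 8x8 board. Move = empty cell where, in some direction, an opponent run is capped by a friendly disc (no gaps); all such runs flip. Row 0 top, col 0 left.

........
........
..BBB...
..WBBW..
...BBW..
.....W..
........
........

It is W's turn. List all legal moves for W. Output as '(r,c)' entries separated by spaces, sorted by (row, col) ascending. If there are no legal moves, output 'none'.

Answer: (1,1) (1,2) (1,3) (1,4) (4,2) (5,3) (5,4)

Derivation:
(1,1): flips 3 -> legal
(1,2): flips 3 -> legal
(1,3): flips 1 -> legal
(1,4): flips 1 -> legal
(1,5): no bracket -> illegal
(2,1): no bracket -> illegal
(2,5): no bracket -> illegal
(3,1): no bracket -> illegal
(4,2): flips 2 -> legal
(5,2): no bracket -> illegal
(5,3): flips 1 -> legal
(5,4): flips 1 -> legal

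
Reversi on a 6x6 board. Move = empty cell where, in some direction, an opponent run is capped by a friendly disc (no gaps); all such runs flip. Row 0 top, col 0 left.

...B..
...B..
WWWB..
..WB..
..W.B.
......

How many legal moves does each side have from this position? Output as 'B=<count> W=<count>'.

-- B to move --
(1,0): no bracket -> illegal
(1,1): flips 1 -> legal
(1,2): no bracket -> illegal
(3,0): no bracket -> illegal
(3,1): flips 2 -> legal
(4,1): flips 1 -> legal
(4,3): no bracket -> illegal
(5,1): flips 1 -> legal
(5,2): no bracket -> illegal
(5,3): no bracket -> illegal
B mobility = 4
-- W to move --
(0,2): no bracket -> illegal
(0,4): flips 1 -> legal
(1,2): no bracket -> illegal
(1,4): flips 1 -> legal
(2,4): flips 2 -> legal
(3,4): flips 1 -> legal
(3,5): no bracket -> illegal
(4,3): no bracket -> illegal
(4,5): no bracket -> illegal
(5,3): no bracket -> illegal
(5,4): no bracket -> illegal
(5,5): flips 2 -> legal
W mobility = 5

Answer: B=4 W=5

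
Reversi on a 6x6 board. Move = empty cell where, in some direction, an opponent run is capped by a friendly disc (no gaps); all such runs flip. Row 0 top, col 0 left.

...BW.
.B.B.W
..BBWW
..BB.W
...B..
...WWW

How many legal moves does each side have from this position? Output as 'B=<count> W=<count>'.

Answer: B=1 W=4

Derivation:
-- B to move --
(0,5): flips 1 -> legal
(1,4): no bracket -> illegal
(3,4): no bracket -> illegal
(4,2): no bracket -> illegal
(4,4): no bracket -> illegal
(4,5): no bracket -> illegal
(5,2): no bracket -> illegal
B mobility = 1
-- W to move --
(0,0): no bracket -> illegal
(0,1): no bracket -> illegal
(0,2): flips 2 -> legal
(1,0): no bracket -> illegal
(1,2): no bracket -> illegal
(1,4): no bracket -> illegal
(2,0): no bracket -> illegal
(2,1): flips 4 -> legal
(3,1): flips 2 -> legal
(3,4): no bracket -> illegal
(4,1): no bracket -> illegal
(4,2): flips 1 -> legal
(4,4): no bracket -> illegal
(5,2): no bracket -> illegal
W mobility = 4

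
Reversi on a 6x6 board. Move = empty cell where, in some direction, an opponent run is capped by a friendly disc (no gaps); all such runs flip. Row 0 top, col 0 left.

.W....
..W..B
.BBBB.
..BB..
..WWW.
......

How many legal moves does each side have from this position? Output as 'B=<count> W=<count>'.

-- B to move --
(0,0): no bracket -> illegal
(0,2): flips 1 -> legal
(0,3): flips 1 -> legal
(1,0): no bracket -> illegal
(1,1): no bracket -> illegal
(1,3): no bracket -> illegal
(3,1): no bracket -> illegal
(3,4): no bracket -> illegal
(3,5): no bracket -> illegal
(4,1): no bracket -> illegal
(4,5): no bracket -> illegal
(5,1): flips 1 -> legal
(5,2): flips 1 -> legal
(5,3): flips 1 -> legal
(5,4): flips 1 -> legal
(5,5): flips 1 -> legal
B mobility = 7
-- W to move --
(0,4): no bracket -> illegal
(0,5): no bracket -> illegal
(1,0): flips 2 -> legal
(1,1): flips 2 -> legal
(1,3): flips 2 -> legal
(1,4): no bracket -> illegal
(2,0): no bracket -> illegal
(2,5): no bracket -> illegal
(3,0): flips 1 -> legal
(3,1): no bracket -> illegal
(3,4): flips 1 -> legal
(3,5): no bracket -> illegal
(4,1): no bracket -> illegal
W mobility = 5

Answer: B=7 W=5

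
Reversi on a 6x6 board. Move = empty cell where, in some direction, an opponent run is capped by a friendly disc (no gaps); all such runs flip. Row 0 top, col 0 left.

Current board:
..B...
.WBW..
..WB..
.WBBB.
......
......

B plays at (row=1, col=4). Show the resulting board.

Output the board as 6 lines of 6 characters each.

Answer: ..B...
.WBBB.
..WB..
.WBBB.
......
......

Derivation:
Place B at (1,4); scan 8 dirs for brackets.
Dir NW: first cell '.' (not opp) -> no flip
Dir N: first cell '.' (not opp) -> no flip
Dir NE: first cell '.' (not opp) -> no flip
Dir W: opp run (1,3) capped by B -> flip
Dir E: first cell '.' (not opp) -> no flip
Dir SW: first cell 'B' (not opp) -> no flip
Dir S: first cell '.' (not opp) -> no flip
Dir SE: first cell '.' (not opp) -> no flip
All flips: (1,3)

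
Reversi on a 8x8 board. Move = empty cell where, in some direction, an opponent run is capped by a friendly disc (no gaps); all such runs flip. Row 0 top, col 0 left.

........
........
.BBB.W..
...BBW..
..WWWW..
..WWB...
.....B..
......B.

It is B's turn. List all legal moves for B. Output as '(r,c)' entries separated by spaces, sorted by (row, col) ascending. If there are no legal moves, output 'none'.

Answer: (1,6) (3,2) (3,6) (5,1) (5,5) (5,6) (6,1) (6,3)

Derivation:
(1,4): no bracket -> illegal
(1,5): no bracket -> illegal
(1,6): flips 1 -> legal
(2,4): no bracket -> illegal
(2,6): no bracket -> illegal
(3,1): no bracket -> illegal
(3,2): flips 1 -> legal
(3,6): flips 2 -> legal
(4,1): no bracket -> illegal
(4,6): no bracket -> illegal
(5,1): flips 3 -> legal
(5,5): flips 1 -> legal
(5,6): flips 1 -> legal
(6,1): flips 2 -> legal
(6,2): no bracket -> illegal
(6,3): flips 2 -> legal
(6,4): no bracket -> illegal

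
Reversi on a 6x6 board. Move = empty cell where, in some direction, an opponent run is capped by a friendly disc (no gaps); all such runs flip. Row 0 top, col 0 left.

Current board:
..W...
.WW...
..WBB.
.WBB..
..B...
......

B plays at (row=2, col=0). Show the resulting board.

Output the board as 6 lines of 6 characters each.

Answer: ..W...
.WW...
B.WBB.
.BBB..
..B...
......

Derivation:
Place B at (2,0); scan 8 dirs for brackets.
Dir NW: edge -> no flip
Dir N: first cell '.' (not opp) -> no flip
Dir NE: opp run (1,1) (0,2), next=edge -> no flip
Dir W: edge -> no flip
Dir E: first cell '.' (not opp) -> no flip
Dir SW: edge -> no flip
Dir S: first cell '.' (not opp) -> no flip
Dir SE: opp run (3,1) capped by B -> flip
All flips: (3,1)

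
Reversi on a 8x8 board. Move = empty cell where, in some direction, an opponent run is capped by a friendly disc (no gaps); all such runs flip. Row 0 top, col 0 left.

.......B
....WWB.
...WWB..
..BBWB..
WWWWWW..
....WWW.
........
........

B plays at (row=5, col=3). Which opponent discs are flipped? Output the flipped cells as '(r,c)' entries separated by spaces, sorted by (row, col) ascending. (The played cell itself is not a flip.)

Dir NW: opp run (4,2), next='.' -> no flip
Dir N: opp run (4,3) capped by B -> flip
Dir NE: opp run (4,4) capped by B -> flip
Dir W: first cell '.' (not opp) -> no flip
Dir E: opp run (5,4) (5,5) (5,6), next='.' -> no flip
Dir SW: first cell '.' (not opp) -> no flip
Dir S: first cell '.' (not opp) -> no flip
Dir SE: first cell '.' (not opp) -> no flip

Answer: (4,3) (4,4)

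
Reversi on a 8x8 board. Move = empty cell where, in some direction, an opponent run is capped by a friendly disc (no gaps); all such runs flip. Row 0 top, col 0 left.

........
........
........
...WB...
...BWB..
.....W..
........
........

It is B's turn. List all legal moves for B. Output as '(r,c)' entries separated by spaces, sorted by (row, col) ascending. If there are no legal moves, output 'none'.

Answer: (2,3) (3,2) (5,4) (6,5)

Derivation:
(2,2): no bracket -> illegal
(2,3): flips 1 -> legal
(2,4): no bracket -> illegal
(3,2): flips 1 -> legal
(3,5): no bracket -> illegal
(4,2): no bracket -> illegal
(4,6): no bracket -> illegal
(5,3): no bracket -> illegal
(5,4): flips 1 -> legal
(5,6): no bracket -> illegal
(6,4): no bracket -> illegal
(6,5): flips 1 -> legal
(6,6): no bracket -> illegal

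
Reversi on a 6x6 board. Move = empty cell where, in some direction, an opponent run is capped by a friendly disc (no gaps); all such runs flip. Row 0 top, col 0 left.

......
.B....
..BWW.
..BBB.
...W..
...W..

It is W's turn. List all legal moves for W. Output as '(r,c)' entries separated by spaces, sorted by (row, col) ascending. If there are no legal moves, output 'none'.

Answer: (2,1) (2,5) (4,1) (4,2) (4,4) (4,5)

Derivation:
(0,0): no bracket -> illegal
(0,1): no bracket -> illegal
(0,2): no bracket -> illegal
(1,0): no bracket -> illegal
(1,2): no bracket -> illegal
(1,3): no bracket -> illegal
(2,0): no bracket -> illegal
(2,1): flips 2 -> legal
(2,5): flips 1 -> legal
(3,1): no bracket -> illegal
(3,5): no bracket -> illegal
(4,1): flips 1 -> legal
(4,2): flips 1 -> legal
(4,4): flips 1 -> legal
(4,5): flips 1 -> legal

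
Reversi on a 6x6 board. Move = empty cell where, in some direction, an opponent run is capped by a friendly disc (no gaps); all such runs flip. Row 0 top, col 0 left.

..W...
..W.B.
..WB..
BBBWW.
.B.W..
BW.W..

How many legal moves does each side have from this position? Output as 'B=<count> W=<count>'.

-- B to move --
(0,1): flips 1 -> legal
(0,3): no bracket -> illegal
(1,1): no bracket -> illegal
(1,3): flips 1 -> legal
(2,1): flips 1 -> legal
(2,4): no bracket -> illegal
(2,5): no bracket -> illegal
(3,5): flips 2 -> legal
(4,0): no bracket -> illegal
(4,2): no bracket -> illegal
(4,4): no bracket -> illegal
(4,5): flips 1 -> legal
(5,2): flips 1 -> legal
(5,4): flips 1 -> legal
B mobility = 7
-- W to move --
(0,3): no bracket -> illegal
(0,4): no bracket -> illegal
(0,5): no bracket -> illegal
(1,3): flips 1 -> legal
(1,5): no bracket -> illegal
(2,0): no bracket -> illegal
(2,1): flips 3 -> legal
(2,4): flips 1 -> legal
(2,5): no bracket -> illegal
(4,0): flips 1 -> legal
(4,2): flips 1 -> legal
(5,2): no bracket -> illegal
W mobility = 5

Answer: B=7 W=5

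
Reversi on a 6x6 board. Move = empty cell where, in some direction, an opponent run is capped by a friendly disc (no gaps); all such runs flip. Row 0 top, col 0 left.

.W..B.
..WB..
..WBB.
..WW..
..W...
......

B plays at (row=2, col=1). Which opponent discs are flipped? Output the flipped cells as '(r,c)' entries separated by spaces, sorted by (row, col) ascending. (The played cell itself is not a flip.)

Answer: (2,2)

Derivation:
Dir NW: first cell '.' (not opp) -> no flip
Dir N: first cell '.' (not opp) -> no flip
Dir NE: opp run (1,2), next='.' -> no flip
Dir W: first cell '.' (not opp) -> no flip
Dir E: opp run (2,2) capped by B -> flip
Dir SW: first cell '.' (not opp) -> no flip
Dir S: first cell '.' (not opp) -> no flip
Dir SE: opp run (3,2), next='.' -> no flip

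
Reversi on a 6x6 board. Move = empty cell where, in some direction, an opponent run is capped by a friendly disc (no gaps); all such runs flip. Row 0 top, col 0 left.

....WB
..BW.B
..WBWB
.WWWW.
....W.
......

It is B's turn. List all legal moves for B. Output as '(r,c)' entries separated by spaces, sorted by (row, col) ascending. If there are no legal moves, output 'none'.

(0,2): no bracket -> illegal
(0,3): flips 2 -> legal
(1,1): no bracket -> illegal
(1,4): flips 1 -> legal
(2,0): no bracket -> illegal
(2,1): flips 1 -> legal
(3,0): no bracket -> illegal
(3,5): no bracket -> illegal
(4,0): no bracket -> illegal
(4,1): flips 1 -> legal
(4,2): flips 4 -> legal
(4,3): flips 2 -> legal
(4,5): flips 1 -> legal
(5,3): no bracket -> illegal
(5,4): no bracket -> illegal
(5,5): no bracket -> illegal

Answer: (0,3) (1,4) (2,1) (4,1) (4,2) (4,3) (4,5)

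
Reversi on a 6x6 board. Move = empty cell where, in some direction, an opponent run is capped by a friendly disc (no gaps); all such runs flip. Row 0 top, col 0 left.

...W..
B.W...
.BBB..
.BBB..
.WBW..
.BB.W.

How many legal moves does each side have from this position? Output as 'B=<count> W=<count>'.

Answer: B=8 W=5

Derivation:
-- B to move --
(0,1): flips 1 -> legal
(0,2): flips 1 -> legal
(0,4): no bracket -> illegal
(1,1): no bracket -> illegal
(1,3): no bracket -> illegal
(1,4): no bracket -> illegal
(3,0): flips 1 -> legal
(3,4): flips 1 -> legal
(4,0): flips 1 -> legal
(4,4): flips 1 -> legal
(4,5): no bracket -> illegal
(5,0): flips 1 -> legal
(5,3): flips 1 -> legal
(5,5): no bracket -> illegal
B mobility = 8
-- W to move --
(0,0): no bracket -> illegal
(0,1): no bracket -> illegal
(1,1): flips 2 -> legal
(1,3): flips 2 -> legal
(1,4): flips 2 -> legal
(2,0): no bracket -> illegal
(2,4): no bracket -> illegal
(3,0): flips 1 -> legal
(3,4): flips 1 -> legal
(4,0): no bracket -> illegal
(4,4): no bracket -> illegal
(5,0): no bracket -> illegal
(5,3): no bracket -> illegal
W mobility = 5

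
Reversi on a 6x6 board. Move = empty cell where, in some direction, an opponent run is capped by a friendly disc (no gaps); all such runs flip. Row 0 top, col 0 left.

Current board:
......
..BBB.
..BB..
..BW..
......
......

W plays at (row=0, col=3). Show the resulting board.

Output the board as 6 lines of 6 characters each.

Place W at (0,3); scan 8 dirs for brackets.
Dir NW: edge -> no flip
Dir N: edge -> no flip
Dir NE: edge -> no flip
Dir W: first cell '.' (not opp) -> no flip
Dir E: first cell '.' (not opp) -> no flip
Dir SW: opp run (1,2), next='.' -> no flip
Dir S: opp run (1,3) (2,3) capped by W -> flip
Dir SE: opp run (1,4), next='.' -> no flip
All flips: (1,3) (2,3)

Answer: ...W..
..BWB.
..BW..
..BW..
......
......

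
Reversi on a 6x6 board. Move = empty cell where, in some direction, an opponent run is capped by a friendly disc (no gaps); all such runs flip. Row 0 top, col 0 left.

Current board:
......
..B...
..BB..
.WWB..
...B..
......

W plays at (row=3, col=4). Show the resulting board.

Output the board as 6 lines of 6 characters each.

Place W at (3,4); scan 8 dirs for brackets.
Dir NW: opp run (2,3) (1,2), next='.' -> no flip
Dir N: first cell '.' (not opp) -> no flip
Dir NE: first cell '.' (not opp) -> no flip
Dir W: opp run (3,3) capped by W -> flip
Dir E: first cell '.' (not opp) -> no flip
Dir SW: opp run (4,3), next='.' -> no flip
Dir S: first cell '.' (not opp) -> no flip
Dir SE: first cell '.' (not opp) -> no flip
All flips: (3,3)

Answer: ......
..B...
..BB..
.WWWW.
...B..
......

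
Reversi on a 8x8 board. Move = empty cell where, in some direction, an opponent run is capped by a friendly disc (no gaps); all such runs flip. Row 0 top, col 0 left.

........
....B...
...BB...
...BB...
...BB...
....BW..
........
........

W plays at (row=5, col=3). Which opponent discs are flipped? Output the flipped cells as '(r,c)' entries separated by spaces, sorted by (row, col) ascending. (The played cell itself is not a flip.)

Dir NW: first cell '.' (not opp) -> no flip
Dir N: opp run (4,3) (3,3) (2,3), next='.' -> no flip
Dir NE: opp run (4,4), next='.' -> no flip
Dir W: first cell '.' (not opp) -> no flip
Dir E: opp run (5,4) capped by W -> flip
Dir SW: first cell '.' (not opp) -> no flip
Dir S: first cell '.' (not opp) -> no flip
Dir SE: first cell '.' (not opp) -> no flip

Answer: (5,4)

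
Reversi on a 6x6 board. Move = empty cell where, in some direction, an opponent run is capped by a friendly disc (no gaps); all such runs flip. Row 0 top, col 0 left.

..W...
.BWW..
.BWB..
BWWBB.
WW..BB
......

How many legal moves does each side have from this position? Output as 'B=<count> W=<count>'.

Answer: B=7 W=9

Derivation:
-- B to move --
(0,1): flips 1 -> legal
(0,3): flips 2 -> legal
(0,4): no bracket -> illegal
(1,4): flips 2 -> legal
(2,0): no bracket -> illegal
(2,4): no bracket -> illegal
(4,2): no bracket -> illegal
(4,3): flips 1 -> legal
(5,0): flips 3 -> legal
(5,1): flips 2 -> legal
(5,2): flips 1 -> legal
B mobility = 7
-- W to move --
(0,0): flips 1 -> legal
(0,1): flips 2 -> legal
(1,0): flips 2 -> legal
(1,4): flips 1 -> legal
(2,0): flips 3 -> legal
(2,4): flips 1 -> legal
(2,5): no bracket -> illegal
(3,5): flips 2 -> legal
(4,2): no bracket -> illegal
(4,3): flips 2 -> legal
(5,3): no bracket -> illegal
(5,4): no bracket -> illegal
(5,5): flips 2 -> legal
W mobility = 9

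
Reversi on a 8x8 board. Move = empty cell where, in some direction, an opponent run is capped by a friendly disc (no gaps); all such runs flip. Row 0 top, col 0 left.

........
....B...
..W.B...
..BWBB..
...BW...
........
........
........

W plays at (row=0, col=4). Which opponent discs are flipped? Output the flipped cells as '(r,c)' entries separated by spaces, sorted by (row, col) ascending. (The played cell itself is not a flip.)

Dir NW: edge -> no flip
Dir N: edge -> no flip
Dir NE: edge -> no flip
Dir W: first cell '.' (not opp) -> no flip
Dir E: first cell '.' (not opp) -> no flip
Dir SW: first cell '.' (not opp) -> no flip
Dir S: opp run (1,4) (2,4) (3,4) capped by W -> flip
Dir SE: first cell '.' (not opp) -> no flip

Answer: (1,4) (2,4) (3,4)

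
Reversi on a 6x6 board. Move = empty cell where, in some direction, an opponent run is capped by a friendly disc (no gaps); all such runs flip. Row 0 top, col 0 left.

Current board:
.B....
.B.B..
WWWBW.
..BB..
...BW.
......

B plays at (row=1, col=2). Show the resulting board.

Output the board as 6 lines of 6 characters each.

Place B at (1,2); scan 8 dirs for brackets.
Dir NW: first cell 'B' (not opp) -> no flip
Dir N: first cell '.' (not opp) -> no flip
Dir NE: first cell '.' (not opp) -> no flip
Dir W: first cell 'B' (not opp) -> no flip
Dir E: first cell 'B' (not opp) -> no flip
Dir SW: opp run (2,1), next='.' -> no flip
Dir S: opp run (2,2) capped by B -> flip
Dir SE: first cell 'B' (not opp) -> no flip
All flips: (2,2)

Answer: .B....
.BBB..
WWBBW.
..BB..
...BW.
......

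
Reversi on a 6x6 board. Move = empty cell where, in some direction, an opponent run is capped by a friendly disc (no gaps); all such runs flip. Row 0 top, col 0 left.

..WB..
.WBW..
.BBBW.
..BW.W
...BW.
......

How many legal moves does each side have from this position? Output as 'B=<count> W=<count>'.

Answer: B=9 W=5

Derivation:
-- B to move --
(0,0): flips 1 -> legal
(0,1): flips 2 -> legal
(0,4): flips 1 -> legal
(1,0): flips 1 -> legal
(1,4): flips 1 -> legal
(1,5): no bracket -> illegal
(2,0): no bracket -> illegal
(2,5): flips 1 -> legal
(3,4): flips 1 -> legal
(4,2): no bracket -> illegal
(4,5): flips 1 -> legal
(5,3): no bracket -> illegal
(5,4): no bracket -> illegal
(5,5): flips 2 -> legal
B mobility = 9
-- W to move --
(0,1): no bracket -> illegal
(0,4): flips 1 -> legal
(1,0): no bracket -> illegal
(1,4): no bracket -> illegal
(2,0): flips 3 -> legal
(3,0): no bracket -> illegal
(3,1): flips 3 -> legal
(3,4): no bracket -> illegal
(4,1): no bracket -> illegal
(4,2): flips 4 -> legal
(5,2): no bracket -> illegal
(5,3): flips 1 -> legal
(5,4): no bracket -> illegal
W mobility = 5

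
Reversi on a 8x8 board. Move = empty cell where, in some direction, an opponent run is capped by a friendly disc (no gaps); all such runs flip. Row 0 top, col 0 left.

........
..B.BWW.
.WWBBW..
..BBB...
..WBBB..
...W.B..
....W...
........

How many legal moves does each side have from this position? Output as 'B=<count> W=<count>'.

Answer: B=15 W=8

Derivation:
-- B to move --
(0,4): no bracket -> illegal
(0,5): no bracket -> illegal
(0,6): flips 1 -> legal
(0,7): flips 2 -> legal
(1,0): flips 1 -> legal
(1,1): flips 1 -> legal
(1,3): no bracket -> illegal
(1,7): flips 2 -> legal
(2,0): flips 2 -> legal
(2,6): flips 1 -> legal
(2,7): no bracket -> illegal
(3,0): flips 1 -> legal
(3,1): no bracket -> illegal
(3,5): no bracket -> illegal
(3,6): flips 1 -> legal
(4,1): flips 1 -> legal
(5,1): flips 1 -> legal
(5,2): flips 1 -> legal
(5,4): no bracket -> illegal
(6,2): flips 1 -> legal
(6,3): flips 1 -> legal
(6,5): no bracket -> illegal
(7,3): flips 1 -> legal
(7,4): no bracket -> illegal
(7,5): no bracket -> illegal
B mobility = 15
-- W to move --
(0,1): no bracket -> illegal
(0,2): flips 1 -> legal
(0,3): flips 2 -> legal
(0,4): no bracket -> illegal
(0,5): no bracket -> illegal
(1,1): no bracket -> illegal
(1,3): flips 4 -> legal
(3,1): no bracket -> illegal
(3,5): flips 1 -> legal
(3,6): no bracket -> illegal
(4,1): no bracket -> illegal
(4,6): flips 4 -> legal
(5,2): flips 2 -> legal
(5,4): flips 2 -> legal
(5,6): no bracket -> illegal
(6,5): no bracket -> illegal
(6,6): flips 3 -> legal
W mobility = 8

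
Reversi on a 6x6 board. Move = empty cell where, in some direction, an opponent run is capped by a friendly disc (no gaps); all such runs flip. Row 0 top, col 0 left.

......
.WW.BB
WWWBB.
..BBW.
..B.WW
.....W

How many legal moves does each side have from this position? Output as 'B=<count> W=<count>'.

Answer: B=6 W=5

Derivation:
-- B to move --
(0,0): flips 2 -> legal
(0,1): flips 1 -> legal
(0,2): flips 2 -> legal
(0,3): no bracket -> illegal
(1,0): flips 1 -> legal
(1,3): no bracket -> illegal
(2,5): no bracket -> illegal
(3,0): no bracket -> illegal
(3,1): no bracket -> illegal
(3,5): flips 1 -> legal
(4,3): no bracket -> illegal
(5,3): no bracket -> illegal
(5,4): flips 2 -> legal
B mobility = 6
-- W to move --
(0,3): no bracket -> illegal
(0,4): flips 2 -> legal
(0,5): no bracket -> illegal
(1,3): no bracket -> illegal
(2,5): flips 2 -> legal
(3,1): flips 2 -> legal
(3,5): no bracket -> illegal
(4,1): no bracket -> illegal
(4,3): flips 1 -> legal
(5,1): no bracket -> illegal
(5,2): flips 2 -> legal
(5,3): no bracket -> illegal
W mobility = 5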